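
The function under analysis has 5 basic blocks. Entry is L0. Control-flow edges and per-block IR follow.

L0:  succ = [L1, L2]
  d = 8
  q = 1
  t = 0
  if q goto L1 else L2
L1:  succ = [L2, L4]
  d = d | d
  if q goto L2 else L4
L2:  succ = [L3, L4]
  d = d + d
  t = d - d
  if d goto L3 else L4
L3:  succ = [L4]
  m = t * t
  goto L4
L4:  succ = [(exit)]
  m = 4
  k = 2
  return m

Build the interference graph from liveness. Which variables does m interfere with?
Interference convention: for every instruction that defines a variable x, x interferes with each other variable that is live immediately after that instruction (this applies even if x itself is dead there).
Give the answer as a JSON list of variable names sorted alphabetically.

Answer: ["k"]

Derivation:
Block summaries:
  L0: {d,q,t} / ∅
  L1: {d} / {d,q}
  L2: {d,t} / {d}
  L3: {m} / {t}
  L4: {k,m} / ∅

Live sets:
  live L0: ∅→{d,q}
  live L1: {d,q}→{d}
  live L2: {d}→{t}
  live L3: {t}→∅
  live L4: ∅→∅

Interfere edges:
  d — {q,t}
  k — {m}
  m — {k}
  q — {d,t}
  t — {d,q}

N(m) = ["k"]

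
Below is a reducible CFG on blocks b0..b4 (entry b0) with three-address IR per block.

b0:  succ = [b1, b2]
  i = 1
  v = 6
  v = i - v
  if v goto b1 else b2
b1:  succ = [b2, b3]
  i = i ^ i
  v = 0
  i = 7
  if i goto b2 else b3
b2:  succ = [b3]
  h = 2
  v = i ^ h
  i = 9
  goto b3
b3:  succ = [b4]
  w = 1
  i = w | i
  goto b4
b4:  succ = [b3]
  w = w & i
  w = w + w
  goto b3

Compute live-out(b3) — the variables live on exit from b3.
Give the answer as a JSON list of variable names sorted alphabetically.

Answer: ["i", "w"]

Analysis:
def/use:
  b0 def {i,v} use ∅
  b1 def {i,v} use {i}
  b2 def {h,i,v} use {i}
  b3 def {i,w} use {i}
  b4 def {w} use {i,w}

Live sets:
  b0 li=∅ lo={i}
  b1 li={i} lo={i}
  b2 li={i} lo={i}
  b3 li={i} lo={i,w}
  b4 li={i,w} lo={i}

live-out(b3) = ["i", "w"]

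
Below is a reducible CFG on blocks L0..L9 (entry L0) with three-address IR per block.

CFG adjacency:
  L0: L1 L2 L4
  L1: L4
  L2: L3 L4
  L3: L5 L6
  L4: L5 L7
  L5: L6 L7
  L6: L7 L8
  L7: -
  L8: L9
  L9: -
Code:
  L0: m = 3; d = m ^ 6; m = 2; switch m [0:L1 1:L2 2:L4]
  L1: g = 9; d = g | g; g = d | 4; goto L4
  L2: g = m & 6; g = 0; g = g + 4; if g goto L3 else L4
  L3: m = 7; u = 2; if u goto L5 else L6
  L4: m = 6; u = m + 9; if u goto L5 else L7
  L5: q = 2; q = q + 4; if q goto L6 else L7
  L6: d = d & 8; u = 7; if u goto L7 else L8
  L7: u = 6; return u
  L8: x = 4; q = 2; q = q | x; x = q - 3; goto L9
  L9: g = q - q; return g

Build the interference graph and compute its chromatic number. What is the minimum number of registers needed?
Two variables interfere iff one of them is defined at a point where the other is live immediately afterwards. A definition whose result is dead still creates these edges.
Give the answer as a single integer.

Block summaries:
  L0 def {d,m} use ∅
  L1 def {d,g} use ∅
  L2 def {g} use {m}
  L3 def {m,u} use ∅
  L4 def {m,u} use ∅
  L5 def {q} use ∅
  L6 def {d,u} use {d}
  L7 def {u} use ∅
  L8 def {q,x} use ∅
  L9 def {g} use {q}

Live sets:
  L0: in=∅ out={d,m}
  L1: in=∅ out={d}
  L2: in={d,m} out={d}
  L3: in={d} out={d}
  L4: in={d} out={d}
  L5: in={d} out={d}
  L6: in={d} out=∅
  L7: in=∅ out=∅
  L8: in=∅ out={q}
  L9: in={q} out=∅

Interference:
  d — {g,m,q,u}
  g — {d}
  m — {d}
  q — {d,x}
  u — {d}
  x — {q}

Chromatic number:
  {d,g} pairwise interfere (2-clique) ⇒ χ ≥ 2
  2-colouring: r0={d,x}  r1={g,m,q,u}
  χ = 2

Answer: 2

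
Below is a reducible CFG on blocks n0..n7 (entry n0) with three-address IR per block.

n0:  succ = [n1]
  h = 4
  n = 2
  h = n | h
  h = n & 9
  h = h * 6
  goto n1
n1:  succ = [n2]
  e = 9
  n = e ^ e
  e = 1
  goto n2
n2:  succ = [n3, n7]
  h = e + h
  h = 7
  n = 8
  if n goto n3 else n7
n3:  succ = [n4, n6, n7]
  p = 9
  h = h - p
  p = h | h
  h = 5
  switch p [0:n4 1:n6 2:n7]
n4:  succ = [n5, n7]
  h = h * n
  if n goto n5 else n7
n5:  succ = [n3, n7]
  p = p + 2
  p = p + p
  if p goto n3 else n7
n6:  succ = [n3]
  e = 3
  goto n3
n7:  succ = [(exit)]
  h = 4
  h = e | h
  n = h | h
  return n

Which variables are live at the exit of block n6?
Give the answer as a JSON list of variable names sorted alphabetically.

Answer: ["e", "h", "n"]

Analysis:
Block summaries:
  n0: {h,n} / ∅
  n1: {e,n} / ∅
  n2: {h,n} / {e,h}
  n3: {h,p} / {h}
  n4: {h} / {h,n}
  n5: {p} / {p}
  n6: {e} / ∅
  n7: {h,n} / {e}

Liveness:
  n0 li=∅ lo={h}
  n1 li={h} lo={e,h}
  n2 li={e,h} lo={e,h,n}
  n3 li={e,h,n} lo={e,h,n,p}
  n4 li={e,h,n,p} lo={e,h,n,p}
  n5 li={e,h,n,p} lo={e,h,n}
  n6 li={h,n} lo={e,h,n}
  n7 li={e} lo=∅

live-out(n6) = ["e", "h", "n"]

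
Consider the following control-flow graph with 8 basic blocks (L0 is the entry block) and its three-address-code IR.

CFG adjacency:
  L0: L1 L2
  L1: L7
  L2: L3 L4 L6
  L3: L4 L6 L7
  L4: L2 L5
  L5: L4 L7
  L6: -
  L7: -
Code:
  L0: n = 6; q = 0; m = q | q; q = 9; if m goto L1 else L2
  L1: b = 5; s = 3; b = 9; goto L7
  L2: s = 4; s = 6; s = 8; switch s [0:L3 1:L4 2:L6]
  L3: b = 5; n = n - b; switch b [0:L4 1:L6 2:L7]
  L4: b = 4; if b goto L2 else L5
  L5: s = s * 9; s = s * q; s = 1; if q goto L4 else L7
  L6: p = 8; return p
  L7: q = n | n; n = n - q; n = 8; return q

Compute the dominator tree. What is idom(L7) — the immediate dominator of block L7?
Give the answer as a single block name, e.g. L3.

idom tree: L1←L0 L2←L0 L3←L2 L4←L2 L5←L4 L6←L2 L7←L0
Dom∩ at merges:
  L2: preds {L0,L4}: {L0} ∩ {L0,L2,L4} = {L0}; idom=L0
  L4: preds {L2,L3,L5}: {L0,L2} ∩ {L0,L2,L3} ∩ {L0,L2,L4,L5} = {L0,L2}; idom=L2
  L6: preds {L2,L3}: {L0,L2} ∩ {L0,L2,L3} = {L0,L2}; idom=L2
  L7: preds {L1,L3,L5}: {L0,L1} ∩ {L0,L2,L3} ∩ {L0,L2,L4,L5} = {L0}; idom=L0

idom(L7) = L0

Answer: L0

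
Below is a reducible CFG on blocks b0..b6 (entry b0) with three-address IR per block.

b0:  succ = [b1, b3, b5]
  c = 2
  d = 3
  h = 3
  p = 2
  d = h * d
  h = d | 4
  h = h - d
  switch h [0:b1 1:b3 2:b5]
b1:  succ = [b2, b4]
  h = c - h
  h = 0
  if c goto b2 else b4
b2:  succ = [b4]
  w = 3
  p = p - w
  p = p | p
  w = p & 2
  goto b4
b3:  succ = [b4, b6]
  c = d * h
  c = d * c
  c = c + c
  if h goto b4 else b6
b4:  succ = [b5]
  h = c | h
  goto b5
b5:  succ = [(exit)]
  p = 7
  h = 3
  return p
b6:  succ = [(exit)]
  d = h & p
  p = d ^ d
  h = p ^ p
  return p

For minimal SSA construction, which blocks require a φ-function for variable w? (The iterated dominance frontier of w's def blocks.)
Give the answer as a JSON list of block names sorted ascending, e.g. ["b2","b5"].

Answer: ["b4", "b5"]

Derivation:
idom tree: b1←b0 b2←b1 b3←b0 b4←b0 b5←b0 b6←b3
Dom at joins:
  b4: preds {b1,b2,b3}: {b0,b1} ∩ {b0,b1,b2} ∩ {b0,b3} = {b0}; idom=b0
  b5: preds {b0,b4}: {b0} ∩ {b0,b4} = {b0}; idom=b0

Frontier:
  join b4 pred b1: b1 stop@b0
  join b4 pred b2: b2→b1 stop@b0
  join b4 pred b3: b3 stop@b0
  join b5 pred b0: · stop@b0
  join b5 pred b4: b4 stop@b0
  DF(b0)=∅
  DF(b1)={b4}
  DF(b2)={b4}
  DF(b3)={b4}
  DF(b4)={b5}
  DF(b5)=∅
  DF(b6)=∅

φ for w: defs {b2}
  DF⁺ = {b4,b5}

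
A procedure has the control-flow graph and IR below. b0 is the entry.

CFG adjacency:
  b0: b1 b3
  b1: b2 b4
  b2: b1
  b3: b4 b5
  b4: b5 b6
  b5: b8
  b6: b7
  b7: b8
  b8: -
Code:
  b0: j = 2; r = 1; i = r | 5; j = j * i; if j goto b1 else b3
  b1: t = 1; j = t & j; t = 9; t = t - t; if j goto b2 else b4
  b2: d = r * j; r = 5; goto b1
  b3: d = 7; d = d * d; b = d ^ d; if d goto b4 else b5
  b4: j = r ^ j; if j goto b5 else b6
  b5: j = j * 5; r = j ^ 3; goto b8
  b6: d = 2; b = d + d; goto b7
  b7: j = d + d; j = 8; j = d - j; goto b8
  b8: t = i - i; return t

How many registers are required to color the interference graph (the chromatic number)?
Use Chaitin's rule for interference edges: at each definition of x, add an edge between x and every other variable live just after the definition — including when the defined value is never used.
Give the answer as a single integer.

Answer: 5

Analysis:
Per-block:
  b0 def {i,j,r} use ∅
  b1 def {j,t} use {j}
  b2 def {d,r} use {j,r}
  b3 def {b,d} use ∅
  b4 def {j} use {j,r}
  b5 def {j,r} use {j}
  b6 def {b,d} use ∅
  b7 def {j} use {d}
  b8 def {t} use {i}

Liveness:
  b0 li=∅ lo={i,j,r}
  b1 li={i,j,r} lo={i,j,r}
  b2 li={i,j,r} lo={i,j,r}
  b3 li={i,j,r} lo={i,j,r}
  b4 li={i,j,r} lo={i,j}
  b5 li={i,j} lo={i}
  b6 li={i} lo={d,i}
  b7 li={d,i} lo={i}
  b8 li={i} lo=∅

Conflict graph:
  b — {d,i,j,r}
  d — {b,i,j,r}
  i — {b,d,j,r,t}
  j — {b,d,i,r,t}
  r — {b,d,i,j,t}
  t — {i,j,r}

Chromatic number:
  lower bound: {b,d,i,j,r} mutually conflict ⇒ χ ≥ 5
  5-colouring: r0={i}  r1={j}  r2={r}  r3={b,t}  r4={d}
  χ = 5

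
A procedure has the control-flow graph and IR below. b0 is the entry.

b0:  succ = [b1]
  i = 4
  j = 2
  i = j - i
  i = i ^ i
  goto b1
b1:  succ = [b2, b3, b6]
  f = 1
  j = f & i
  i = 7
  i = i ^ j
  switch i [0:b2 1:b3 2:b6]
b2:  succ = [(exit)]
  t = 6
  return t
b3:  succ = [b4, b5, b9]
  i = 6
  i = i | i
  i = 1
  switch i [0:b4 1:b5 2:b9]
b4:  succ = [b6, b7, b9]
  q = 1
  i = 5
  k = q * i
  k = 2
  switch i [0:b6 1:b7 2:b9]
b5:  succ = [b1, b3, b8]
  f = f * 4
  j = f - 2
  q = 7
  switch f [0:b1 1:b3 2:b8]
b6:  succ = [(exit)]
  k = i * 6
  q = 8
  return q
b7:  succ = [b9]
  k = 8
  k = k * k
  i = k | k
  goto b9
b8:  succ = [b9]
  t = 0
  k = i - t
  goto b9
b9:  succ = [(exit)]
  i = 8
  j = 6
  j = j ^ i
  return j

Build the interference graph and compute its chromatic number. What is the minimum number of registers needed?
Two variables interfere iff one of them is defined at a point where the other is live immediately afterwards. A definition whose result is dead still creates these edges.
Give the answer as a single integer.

Answer: 3

Working:
Block summaries:
  b0: def={i,j} ue=∅
  b1: def={f,i,j} ue={i}
  b2: def={t} ue=∅
  b3: def={i} ue=∅
  b4: def={i,k,q} ue=∅
  b5: def={f,j,q} ue={f}
  b6: def={k,q} ue={i}
  b7: def={i,k} ue=∅
  b8: def={k,t} ue={i}
  b9: def={i,j} ue=∅

Live sets:
  b0: in=∅ out={i}
  b1: in={i} out={f,i}
  b2: in=∅ out=∅
  b3: in={f} out={f,i}
  b4: in=∅ out={i}
  b5: in={f,i} out={f,i}
  b6: in={i} out=∅
  b7: in=∅ out=∅
  b8: in={i} out=∅
  b9: in=∅ out=∅

Interfere edges:
  f — {i,j,q}
  i — {f,j,k,q,t}
  j — {f,i}
  k — {i}
  q — {f,i}
  t — {i}

Colouring:
  clique {f,i,j} ⇒ need ≥ 3
  assign f→R1 i→R0 j→R2 k→R1 q→R2 t→R1 — no edge inside a register ⇒ χ ≤ 3
  χ = 3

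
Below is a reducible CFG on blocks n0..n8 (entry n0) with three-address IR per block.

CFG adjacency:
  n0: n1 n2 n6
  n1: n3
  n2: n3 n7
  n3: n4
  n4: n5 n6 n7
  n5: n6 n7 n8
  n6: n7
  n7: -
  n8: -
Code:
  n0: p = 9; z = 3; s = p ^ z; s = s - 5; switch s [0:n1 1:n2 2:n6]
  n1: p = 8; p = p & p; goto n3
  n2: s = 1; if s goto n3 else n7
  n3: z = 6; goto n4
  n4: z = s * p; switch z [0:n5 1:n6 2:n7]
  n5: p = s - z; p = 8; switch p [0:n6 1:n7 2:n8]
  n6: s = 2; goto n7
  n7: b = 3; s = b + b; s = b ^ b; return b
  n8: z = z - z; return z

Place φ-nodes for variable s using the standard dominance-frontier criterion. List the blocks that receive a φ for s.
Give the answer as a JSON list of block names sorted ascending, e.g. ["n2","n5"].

Answer: ["n3", "n6", "n7"]

Derivation:
idom tree: n1←n0 n2←n0 n3←n0 n4←n3 n5←n4 n6←n0 n7←n0 n8←n5
Dom∩ at merges:
  n3: preds {n1,n2}: {n0,n1} ∩ {n0,n2} = {n0}; idom=n0
  n6: preds {n0,n4,n5}: {n0} ∩ {n0,n3,n4} ∩ {n0,n3,n4,n5} = {n0}; idom=n0
  n7: preds {n2,n4,n5,n6}: {n0,n2} ∩ {n0,n3,n4} ∩ {n0,n3,n4,n5} ∩ {n0,n6} = {n0}; idom=n0

Frontier:
  join n3 pred n1: n1 stop@n0
  join n3 pred n2: n2 stop@n0
  join n6 pred n0: · stop@n0
  join n6 pred n4: n4→n3 stop@n0
  join n6 pred n5: n5→n4→n3 stop@n0
  join n7 pred n2: n2 stop@n0
  join n7 pred n4: n4→n3 stop@n0
  join n7 pred n5: n5→n4→n3 stop@n0
  join n7 pred n6: n6 stop@n0
  n0: DF=∅
  n1: DF={n3}
  n2: DF={n3,n7}
  n3: DF={n6,n7}
  n4: DF={n6,n7}
  n5: DF={n6,n7}
  n6: DF={n7}
  n7: DF=∅
  n8: DF=∅

φ for s: defs {n0,n2,n6,n7}
  DF⁺ = {n3,n6,n7}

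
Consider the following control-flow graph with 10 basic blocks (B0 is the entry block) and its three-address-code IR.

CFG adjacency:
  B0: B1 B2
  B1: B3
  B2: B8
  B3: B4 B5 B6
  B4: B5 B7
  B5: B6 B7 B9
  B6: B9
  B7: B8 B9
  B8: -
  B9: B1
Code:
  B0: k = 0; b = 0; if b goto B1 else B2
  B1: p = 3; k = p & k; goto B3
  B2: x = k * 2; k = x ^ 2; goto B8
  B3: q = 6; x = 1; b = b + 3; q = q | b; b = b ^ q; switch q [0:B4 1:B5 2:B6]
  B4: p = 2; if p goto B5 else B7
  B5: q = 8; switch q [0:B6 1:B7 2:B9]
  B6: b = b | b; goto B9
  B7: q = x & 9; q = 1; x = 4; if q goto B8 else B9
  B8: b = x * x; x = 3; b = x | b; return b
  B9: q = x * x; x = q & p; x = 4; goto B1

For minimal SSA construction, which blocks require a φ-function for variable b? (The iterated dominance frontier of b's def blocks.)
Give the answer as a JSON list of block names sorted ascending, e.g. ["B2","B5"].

Answer: ["B1", "B8", "B9"]

Working:
idom tree: B1←B0 B2←B0 B3←B1 B4←B3 B5←B3 B6←B3 B7←B3 B8←B0 B9←B3
Dom at joins:
  B1: preds {B0,B9}: {B0} ∩ {B0,B1,B3,B9} = {B0}; idom=B0
  B5: preds {B3,B4}: {B0,B1,B3} ∩ {B0,B1,B3,B4} = {B0,B1,B3}; idom=B3
  B6: preds {B3,B5}: {B0,B1,B3} ∩ {B0,B1,B3,B5} = {B0,B1,B3}; idom=B3
  B7: preds {B4,B5}: {B0,B1,B3,B4} ∩ {B0,B1,B3,B5} = {B0,B1,B3}; idom=B3
  B8: preds {B2,B7}: {B0,B2} ∩ {B0,B1,B3,B7} = {B0}; idom=B0
  B9: preds {B5,B6,B7}: {B0,B1,B3,B5} ∩ {B0,B1,B3,B6} ∩ {B0,B1,B3,B7} = {B0,B1,B3}; idom=B3

DF walk-up:
  B1←B0: walk · to B0
  B1←B9: walk B9→B3→B1 to B0
  B5←B3: walk · to B3
  B5←B4: walk B4 to B3
  B6←B3: walk · to B3
  B6←B5: walk B5 to B3
  B7←B4: walk B4 to B3
  B7←B5: walk B5 to B3
  B8←B2: walk B2 to B0
  B8←B7: walk B7→B3→B1 to B0
  B9←B5: walk B5 to B3
  B9←B6: walk B6 to B3
  B9←B7: walk B7 to B3
  DF(B0)=∅
  DF(B1)={B1,B8}
  DF(B2)={B8}
  DF(B3)={B1,B8}
  DF(B4)={B5,B7}
  DF(B5)={B6,B7,B9}
  DF(B6)={B9}
  DF(B7)={B8,B9}
  DF(B8)=∅
  DF(B9)={B1}

φ for b: defs {B0,B3,B6,B8}
  DF⁺ = {B1,B8,B9}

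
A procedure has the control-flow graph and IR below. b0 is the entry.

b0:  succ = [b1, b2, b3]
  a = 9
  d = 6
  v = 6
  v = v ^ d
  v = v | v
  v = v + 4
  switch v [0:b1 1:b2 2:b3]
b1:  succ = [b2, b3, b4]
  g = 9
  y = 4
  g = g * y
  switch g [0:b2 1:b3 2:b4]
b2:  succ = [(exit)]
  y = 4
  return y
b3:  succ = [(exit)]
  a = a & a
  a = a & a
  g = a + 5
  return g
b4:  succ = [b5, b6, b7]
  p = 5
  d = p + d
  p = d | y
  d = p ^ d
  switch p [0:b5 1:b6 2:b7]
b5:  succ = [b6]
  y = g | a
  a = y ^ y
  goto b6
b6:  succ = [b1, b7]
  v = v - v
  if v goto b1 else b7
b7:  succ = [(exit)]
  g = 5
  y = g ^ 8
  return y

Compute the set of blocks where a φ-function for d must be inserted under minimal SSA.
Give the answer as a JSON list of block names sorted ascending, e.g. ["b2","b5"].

idom tree: b1←b0 b2←b0 b3←b0 b4←b1 b5←b4 b6←b4 b7←b4
Dom at joins:
  b1: preds {b0,b6}: {b0} ∩ {b0,b1,b4,b6} = {b0}; idom=b0
  b2: preds {b0,b1}: {b0} ∩ {b0,b1} = {b0}; idom=b0
  b3: preds {b0,b1}: {b0} ∩ {b0,b1} = {b0}; idom=b0
  b6: preds {b4,b5}: {b0,b1,b4} ∩ {b0,b1,b4,b5} = {b0,b1,b4}; idom=b4
  b7: preds {b4,b6}: {b0,b1,b4} ∩ {b0,b1,b4,b6} = {b0,b1,b4}; idom=b4

DF derivation:
  join b1 pred b0: · stop@b0
  join b1 pred b6: b6→b4→b1 stop@b0
  join b2 pred b0: · stop@b0
  join b2 pred b1: b1 stop@b0
  join b3 pred b0: · stop@b0
  join b3 pred b1: b1 stop@b0
  join b6 pred b4: · stop@b4
  join b6 pred b5: b5 stop@b4
  join b7 pred b4: · stop@b4
  join b7 pred b6: b6 stop@b4
  b0 → ∅
  b1 → {b1,b2,b3}
  b2 → ∅
  b3 → ∅
  b4 → {b1}
  b5 → {b6}
  b6 → {b1,b7}
  b7 → ∅

φ for d: defs {b0,b4}
  DF⁺ = {b1,b2,b3}

Answer: ["b1", "b2", "b3"]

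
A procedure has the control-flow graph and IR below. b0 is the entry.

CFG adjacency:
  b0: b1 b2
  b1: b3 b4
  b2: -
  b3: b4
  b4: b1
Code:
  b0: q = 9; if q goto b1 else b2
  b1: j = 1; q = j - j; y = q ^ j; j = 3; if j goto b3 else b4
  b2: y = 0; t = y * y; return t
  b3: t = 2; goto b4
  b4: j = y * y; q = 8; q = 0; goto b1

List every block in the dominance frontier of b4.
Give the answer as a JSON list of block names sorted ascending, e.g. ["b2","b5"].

idom tree: b1←b0 b2←b0 b3←b1 b4←b1
Dom∩ at merges:
  b1: preds {b0,b4}: {b0} ∩ {b0,b1,b4} = {b0}; idom=b0
  b4: preds {b1,b3}: {b0,b1} ∩ {b0,b1,b3} = {b0,b1}; idom=b1

Frontier:
  b1←b0: walk · to b0
  b1←b4: walk b4→b1 to b0
  b4←b1: walk · to b1
  b4←b3: walk b3 to b1
  DF(b0)=∅
  DF(b1)={b1}
  DF(b2)=∅
  DF(b3)={b4}
  DF(b4)={b1}

DF(b4) = ["b1"]

Answer: ["b1"]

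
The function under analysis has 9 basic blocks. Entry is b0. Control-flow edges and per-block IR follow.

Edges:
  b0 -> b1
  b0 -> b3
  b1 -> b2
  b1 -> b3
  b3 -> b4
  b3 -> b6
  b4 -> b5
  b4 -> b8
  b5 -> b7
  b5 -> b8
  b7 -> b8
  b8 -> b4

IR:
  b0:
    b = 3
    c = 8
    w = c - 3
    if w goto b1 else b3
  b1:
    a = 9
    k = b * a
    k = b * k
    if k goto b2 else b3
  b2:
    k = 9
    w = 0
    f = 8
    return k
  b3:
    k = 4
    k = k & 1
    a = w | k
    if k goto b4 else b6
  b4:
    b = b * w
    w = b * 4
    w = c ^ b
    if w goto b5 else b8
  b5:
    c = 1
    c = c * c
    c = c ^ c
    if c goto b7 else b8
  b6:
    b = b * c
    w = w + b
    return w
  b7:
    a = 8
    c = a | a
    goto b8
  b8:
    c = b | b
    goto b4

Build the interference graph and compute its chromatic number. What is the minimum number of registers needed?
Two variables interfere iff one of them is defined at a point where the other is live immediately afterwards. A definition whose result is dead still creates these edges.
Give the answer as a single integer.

Per-block:
  b0 def {b,c,w} use ∅
  b1 def {a,k} use {b}
  b2 def {f,k,w} use ∅
  b3 def {a,k} use {w}
  b4 def {b,w} use {b,c,w}
  b5 def {c} use ∅
  b6 def {b,w} use {b,c,w}
  b7 def {a,c} use ∅
  b8 def {c} use {b}

Live sets:
  b0: in=∅ out={b,c,w}
  b1: in={b,c,w} out={b,c,w}
  b2: in=∅ out=∅
  b3: in={b,c,w} out={b,c,w}
  b4: in={b,c,w} out={b,w}
  b5: in={b,w} out={b,w}
  b6: in={b,c,w} out=∅
  b7: in={b,w} out={b,w}
  b8: in={b,w} out={b,c,w}

Conflict graph:
  a↔{b,c,k,w}
  b↔{a,c,k,w}
  c↔{a,b,k,w}
  f↔{k}
  k↔{a,b,c,f,w}
  w↔{a,b,c,k}

Colouring:
  lower bound: {a,b,c,k,w} mutually conflict ⇒ χ ≥ 5
  assign a→R1 b→R2 c→R3 f→R1 k→R0 w→R4 — no edge inside a register ⇒ χ ≤ 5
  χ = 5

Answer: 5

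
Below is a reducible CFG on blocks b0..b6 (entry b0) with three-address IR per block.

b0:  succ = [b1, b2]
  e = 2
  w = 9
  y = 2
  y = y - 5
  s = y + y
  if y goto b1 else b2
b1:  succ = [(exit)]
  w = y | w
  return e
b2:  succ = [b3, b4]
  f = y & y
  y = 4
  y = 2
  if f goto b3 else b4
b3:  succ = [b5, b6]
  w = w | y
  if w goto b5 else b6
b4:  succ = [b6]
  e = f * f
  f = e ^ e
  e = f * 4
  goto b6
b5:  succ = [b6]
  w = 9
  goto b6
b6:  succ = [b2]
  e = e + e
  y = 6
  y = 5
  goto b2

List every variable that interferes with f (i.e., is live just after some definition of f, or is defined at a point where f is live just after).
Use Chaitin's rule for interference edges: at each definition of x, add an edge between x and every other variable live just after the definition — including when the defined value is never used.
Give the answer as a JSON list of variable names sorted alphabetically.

Per-block:
  b0: {e,s,w,y} / ∅
  b1: {w} / {e,w,y}
  b2: {f,y} / {y}
  b3: {w} / {w,y}
  b4: {e,f} / {f}
  b5: {w} / ∅
  b6: {e,y} / {e}

Liveness:
  b0: in=∅ out={e,w,y}
  b1: in={e,w,y} out=∅
  b2: in={e,w,y} out={e,f,w,y}
  b3: in={e,w,y} out={e,w}
  b4: in={f,w} out={e,w}
  b5: in={e} out={e,w}
  b6: in={e,w} out={e,w,y}

Interfere edges:
  e — {f,s,w,y}
  f — {e,w,y}
  s — {e,w,y}
  w — {e,f,s,y}
  y — {e,f,s,w}

N(f) = ["e", "w", "y"]

Answer: ["e", "w", "y"]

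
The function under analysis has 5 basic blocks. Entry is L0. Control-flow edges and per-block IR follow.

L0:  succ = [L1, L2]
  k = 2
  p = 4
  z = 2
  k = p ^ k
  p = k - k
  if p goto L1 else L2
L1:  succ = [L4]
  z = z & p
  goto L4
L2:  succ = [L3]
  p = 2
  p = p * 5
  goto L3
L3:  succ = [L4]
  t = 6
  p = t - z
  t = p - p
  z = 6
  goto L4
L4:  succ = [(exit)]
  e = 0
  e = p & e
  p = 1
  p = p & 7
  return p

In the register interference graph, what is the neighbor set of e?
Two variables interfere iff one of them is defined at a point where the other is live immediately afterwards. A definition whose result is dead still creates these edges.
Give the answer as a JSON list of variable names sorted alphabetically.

Per-block:
  L0: def={k,p,z} ue=∅
  L1: def={z} ue={p,z}
  L2: def={p} ue=∅
  L3: def={p,t,z} ue={z}
  L4: def={e,p} ue={p}

Liveness:
  L0 li=∅ lo={p,z}
  L1 li={p,z} lo={p}
  L2 li={z} lo={z}
  L3 li={z} lo={p}
  L4 li={p} lo=∅

Interference:
  e: {p}
  k: {p,z}
  p: {e,k,t,z}
  t: {p,z}
  z: {k,p,t}

N(e) = ["p"]

Answer: ["p"]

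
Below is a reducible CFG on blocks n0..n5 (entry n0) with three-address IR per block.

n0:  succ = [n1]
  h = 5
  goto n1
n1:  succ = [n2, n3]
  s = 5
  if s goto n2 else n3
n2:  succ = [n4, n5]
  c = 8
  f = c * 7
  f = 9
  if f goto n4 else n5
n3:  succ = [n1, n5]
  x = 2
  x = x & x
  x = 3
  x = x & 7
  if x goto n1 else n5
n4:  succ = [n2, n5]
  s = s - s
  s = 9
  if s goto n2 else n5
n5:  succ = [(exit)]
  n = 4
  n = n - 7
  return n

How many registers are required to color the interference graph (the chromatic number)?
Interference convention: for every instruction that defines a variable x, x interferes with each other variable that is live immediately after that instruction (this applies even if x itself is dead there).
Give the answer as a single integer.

Block summaries:
  n0: {h} / ∅
  n1: {s} / ∅
  n2: {c,f} / ∅
  n3: {x} / ∅
  n4: {s} / {s}
  n5: {n} / ∅

Backward fixpoint:
  n0 li=∅ lo=∅
  n1 li=∅ lo={s}
  n2 li={s} lo={s}
  n3 li=∅ lo=∅
  n4 li={s} lo={s}
  n5 li=∅ lo=∅

Interfere edges:
  c: {s}
  f: {s}
  h: ∅
  n: ∅
  s: {c,f}
  x: ∅

Chromatic number:
  clique {c,s} ⇒ need ≥ 2
  assign c→R1 f→R1 h→R0 n→R0 s→R0 x→R0 — no edge inside a register ⇒ χ ≤ 2
  χ = 2

Answer: 2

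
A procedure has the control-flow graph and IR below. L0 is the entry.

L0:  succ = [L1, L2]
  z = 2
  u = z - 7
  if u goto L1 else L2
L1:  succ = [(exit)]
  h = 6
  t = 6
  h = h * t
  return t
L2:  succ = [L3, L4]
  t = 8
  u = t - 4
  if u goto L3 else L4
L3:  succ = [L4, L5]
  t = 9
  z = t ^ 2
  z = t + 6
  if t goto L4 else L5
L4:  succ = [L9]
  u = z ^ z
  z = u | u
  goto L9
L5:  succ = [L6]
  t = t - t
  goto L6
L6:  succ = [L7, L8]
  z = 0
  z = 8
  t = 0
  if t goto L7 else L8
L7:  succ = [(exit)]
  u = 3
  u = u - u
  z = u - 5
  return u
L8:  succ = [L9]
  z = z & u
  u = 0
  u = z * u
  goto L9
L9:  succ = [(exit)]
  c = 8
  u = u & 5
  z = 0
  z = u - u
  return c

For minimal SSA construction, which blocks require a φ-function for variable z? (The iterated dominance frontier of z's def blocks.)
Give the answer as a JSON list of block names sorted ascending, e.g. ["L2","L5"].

Answer: ["L4", "L9"]

Analysis:
idom tree: L1←L0 L2←L0 L3←L2 L4←L2 L5←L3 L6←L5 L7←L6 L8←L6 L9←L2
Join-block Dom:
  L4: preds {L2,L3}: {L0,L2} ∩ {L0,L2,L3} = {L0,L2}; idom=L2
  L9: preds {L4,L8}: {L0,L2,L4} ∩ {L0,L2,L3,L5,L6,L8} = {L0,L2}; idom=L2

Frontier:
  L4←L2: walk · to L2
  L4←L3: walk L3 to L2
  L9←L4: walk L4 to L2
  L9←L8: walk L8→L6→L5→L3 to L2
  L0 → ∅
  L1 → ∅
  L2 → ∅
  L3 → {L4,L9}
  L4 → {L9}
  L5 → {L9}
  L6 → {L9}
  L7 → ∅
  L8 → {L9}
  L9 → ∅

φ for z: defs {L0,L3,L4,L6,L7,L8,L9}
  DF⁺ = {L4,L9}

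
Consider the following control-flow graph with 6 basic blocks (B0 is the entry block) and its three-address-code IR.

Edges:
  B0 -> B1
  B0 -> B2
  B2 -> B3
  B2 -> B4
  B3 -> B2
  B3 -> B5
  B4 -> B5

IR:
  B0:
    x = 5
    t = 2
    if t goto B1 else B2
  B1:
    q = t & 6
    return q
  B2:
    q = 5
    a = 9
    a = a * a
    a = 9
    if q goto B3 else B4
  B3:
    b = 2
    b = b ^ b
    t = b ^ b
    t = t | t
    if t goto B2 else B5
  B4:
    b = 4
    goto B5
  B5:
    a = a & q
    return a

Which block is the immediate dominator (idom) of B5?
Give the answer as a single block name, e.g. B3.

Answer: B2

Derivation:
idom tree: B1←B0 B2←B0 B3←B2 B4←B2 B5←B2
Dom at joins:
  B2: preds {B0,B3}: {B0} ∩ {B0,B2,B3} = {B0}; idom=B0
  B5: preds {B3,B4}: {B0,B2,B3} ∩ {B0,B2,B4} = {B0,B2}; idom=B2

idom(B5) = B2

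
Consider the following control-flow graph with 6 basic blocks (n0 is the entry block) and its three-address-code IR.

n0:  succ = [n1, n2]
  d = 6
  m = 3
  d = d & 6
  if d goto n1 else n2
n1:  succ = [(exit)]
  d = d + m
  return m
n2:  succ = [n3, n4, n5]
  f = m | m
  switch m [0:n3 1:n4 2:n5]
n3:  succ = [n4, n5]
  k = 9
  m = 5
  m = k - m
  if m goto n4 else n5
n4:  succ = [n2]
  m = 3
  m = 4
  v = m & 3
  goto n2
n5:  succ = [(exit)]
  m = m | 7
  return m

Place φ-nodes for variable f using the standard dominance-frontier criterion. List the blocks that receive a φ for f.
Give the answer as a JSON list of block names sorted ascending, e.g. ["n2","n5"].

Answer: ["n2"]

Working:
idom tree: n1←n0 n2←n0 n3←n2 n4←n2 n5←n2
Dom∩ at merges:
  n2: preds {n0,n4}: {n0} ∩ {n0,n2,n4} = {n0}; idom=n0
  n4: preds {n2,n3}: {n0,n2} ∩ {n0,n2,n3} = {n0,n2}; idom=n2
  n5: preds {n2,n3}: {n0,n2} ∩ {n0,n2,n3} = {n0,n2}; idom=n2

Frontier:
  n2←n0: walk · to n0
  n2←n4: walk n4→n2 to n0
  n4←n2: walk · to n2
  n4←n3: walk n3 to n2
  n5←n2: walk · to n2
  n5←n3: walk n3 to n2
  n0: DF=∅
  n1: DF=∅
  n2: DF={n2}
  n3: DF={n4,n5}
  n4: DF={n2}
  n5: DF=∅

φ for f: defs {n2}
  DF⁺ = {n2}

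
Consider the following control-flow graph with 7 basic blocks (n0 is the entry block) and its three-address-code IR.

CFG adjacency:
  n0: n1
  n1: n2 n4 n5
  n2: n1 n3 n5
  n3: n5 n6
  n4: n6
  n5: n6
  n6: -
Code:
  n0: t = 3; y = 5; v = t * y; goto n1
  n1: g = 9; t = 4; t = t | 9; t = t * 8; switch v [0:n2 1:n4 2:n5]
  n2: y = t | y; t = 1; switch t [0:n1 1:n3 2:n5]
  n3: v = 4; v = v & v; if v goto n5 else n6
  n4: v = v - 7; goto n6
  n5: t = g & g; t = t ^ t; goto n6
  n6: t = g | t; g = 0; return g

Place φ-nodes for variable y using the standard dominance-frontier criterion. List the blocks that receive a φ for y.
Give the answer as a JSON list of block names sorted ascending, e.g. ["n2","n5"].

idom tree: n1←n0 n2←n1 n3←n2 n4←n1 n5←n1 n6←n1
Dom at joins:
  n1: preds {n0,n2}: {n0} ∩ {n0,n1,n2} = {n0}; idom=n0
  n5: preds {n1,n2,n3}: {n0,n1} ∩ {n0,n1,n2} ∩ {n0,n1,n2,n3} = {n0,n1}; idom=n1
  n6: preds {n3,n4,n5}: {n0,n1,n2,n3} ∩ {n0,n1,n4} ∩ {n0,n1,n5} = {n0,n1}; idom=n1

DF derivation:
  join n1 pred n0: · stop@n0
  join n1 pred n2: n2→n1 stop@n0
  join n5 pred n1: · stop@n1
  join n5 pred n2: n2 stop@n1
  join n5 pred n3: n3→n2 stop@n1
  join n6 pred n3: n3→n2 stop@n1
  join n6 pred n4: n4 stop@n1
  join n6 pred n5: n5 stop@n1
  n0 → ∅
  n1 → {n1}
  n2 → {n1,n5,n6}
  n3 → {n5,n6}
  n4 → {n6}
  n5 → {n6}
  n6 → ∅

φ for y: defs {n0,n2}
  DF⁺ = {n1,n5,n6}

Answer: ["n1", "n5", "n6"]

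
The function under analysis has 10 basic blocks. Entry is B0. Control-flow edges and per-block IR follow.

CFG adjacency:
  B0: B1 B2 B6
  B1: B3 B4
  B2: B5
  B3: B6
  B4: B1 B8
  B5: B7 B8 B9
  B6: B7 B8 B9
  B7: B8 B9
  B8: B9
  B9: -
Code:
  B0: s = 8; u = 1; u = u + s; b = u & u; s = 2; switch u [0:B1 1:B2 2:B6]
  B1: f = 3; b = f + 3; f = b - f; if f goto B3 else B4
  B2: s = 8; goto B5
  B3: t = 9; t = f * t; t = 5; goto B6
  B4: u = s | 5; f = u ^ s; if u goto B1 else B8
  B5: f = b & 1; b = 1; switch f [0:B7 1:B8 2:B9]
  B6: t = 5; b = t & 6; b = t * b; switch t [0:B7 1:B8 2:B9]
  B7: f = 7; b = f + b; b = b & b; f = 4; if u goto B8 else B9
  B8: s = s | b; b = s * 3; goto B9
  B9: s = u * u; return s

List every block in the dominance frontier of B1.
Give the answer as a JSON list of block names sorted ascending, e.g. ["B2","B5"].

idom tree: B1←B0 B2←B0 B3←B1 B4←B1 B5←B2 B6←B0 B7←B0 B8←B0 B9←B0
Dom∩ at merges:
  B1: preds {B0,B4}: {B0} ∩ {B0,B1,B4} = {B0}; idom=B0
  B6: preds {B0,B3}: {B0} ∩ {B0,B1,B3} = {B0}; idom=B0
  B7: preds {B5,B6}: {B0,B2,B5} ∩ {B0,B6} = {B0}; idom=B0
  B8: preds {B4,B5,B6,B7}: {B0,B1,B4} ∩ {B0,B2,B5} ∩ {B0,B6} ∩ {B0,B7} = {B0}; idom=B0
  B9: preds {B5,B6,B7,B8}: {B0,B2,B5} ∩ {B0,B6} ∩ {B0,B7} ∩ {B0,B8} = {B0}; idom=B0

DF derivation:
  join B1 pred B0: · stop@B0
  join B1 pred B4: B4→B1 stop@B0
  join B6 pred B0: · stop@B0
  join B6 pred B3: B3→B1 stop@B0
  join B7 pred B5: B5→B2 stop@B0
  join B7 pred B6: B6 stop@B0
  join B8 pred B4: B4→B1 stop@B0
  join B8 pred B5: B5→B2 stop@B0
  join B8 pred B6: B6 stop@B0
  join B8 pred B7: B7 stop@B0
  join B9 pred B5: B5→B2 stop@B0
  join B9 pred B6: B6 stop@B0
  join B9 pred B7: B7 stop@B0
  join B9 pred B8: B8 stop@B0
  B0: DF=∅
  B1: DF={B1,B6,B8}
  B2: DF={B7,B8,B9}
  B3: DF={B6}
  B4: DF={B1,B8}
  B5: DF={B7,B8,B9}
  B6: DF={B7,B8,B9}
  B7: DF={B8,B9}
  B8: DF={B9}
  B9: DF=∅

DF(B1) = ["B1", "B6", "B8"]

Answer: ["B1", "B6", "B8"]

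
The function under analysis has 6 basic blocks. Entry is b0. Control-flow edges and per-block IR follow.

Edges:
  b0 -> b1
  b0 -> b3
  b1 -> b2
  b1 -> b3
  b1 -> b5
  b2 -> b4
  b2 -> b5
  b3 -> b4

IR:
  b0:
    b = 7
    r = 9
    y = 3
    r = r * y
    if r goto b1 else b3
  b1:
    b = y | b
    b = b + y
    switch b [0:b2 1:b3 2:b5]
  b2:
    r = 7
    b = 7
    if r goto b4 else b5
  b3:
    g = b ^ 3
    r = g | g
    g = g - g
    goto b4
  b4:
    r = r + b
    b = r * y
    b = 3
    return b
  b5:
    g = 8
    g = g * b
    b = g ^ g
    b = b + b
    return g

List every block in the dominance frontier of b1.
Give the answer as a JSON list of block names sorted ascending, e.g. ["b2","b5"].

Answer: ["b3", "b4"]

Working:
idom tree: b1←b0 b2←b1 b3←b0 b4←b0 b5←b1
Dom∩ at merges:
  b3: preds {b0,b1}: {b0} ∩ {b0,b1} = {b0}; idom=b0
  b4: preds {b2,b3}: {b0,b1,b2} ∩ {b0,b3} = {b0}; idom=b0
  b5: preds {b1,b2}: {b0,b1} ∩ {b0,b1,b2} = {b0,b1}; idom=b1

DF derivation:
  b3←b0: walk · to b0
  b3←b1: walk b1 to b0
  b4←b2: walk b2→b1 to b0
  b4←b3: walk b3 to b0
  b5←b1: walk · to b1
  b5←b2: walk b2 to b1
  b0 → ∅
  b1 → {b3,b4}
  b2 → {b4,b5}
  b3 → {b4}
  b4 → ∅
  b5 → ∅

DF(b1) = ["b3", "b4"]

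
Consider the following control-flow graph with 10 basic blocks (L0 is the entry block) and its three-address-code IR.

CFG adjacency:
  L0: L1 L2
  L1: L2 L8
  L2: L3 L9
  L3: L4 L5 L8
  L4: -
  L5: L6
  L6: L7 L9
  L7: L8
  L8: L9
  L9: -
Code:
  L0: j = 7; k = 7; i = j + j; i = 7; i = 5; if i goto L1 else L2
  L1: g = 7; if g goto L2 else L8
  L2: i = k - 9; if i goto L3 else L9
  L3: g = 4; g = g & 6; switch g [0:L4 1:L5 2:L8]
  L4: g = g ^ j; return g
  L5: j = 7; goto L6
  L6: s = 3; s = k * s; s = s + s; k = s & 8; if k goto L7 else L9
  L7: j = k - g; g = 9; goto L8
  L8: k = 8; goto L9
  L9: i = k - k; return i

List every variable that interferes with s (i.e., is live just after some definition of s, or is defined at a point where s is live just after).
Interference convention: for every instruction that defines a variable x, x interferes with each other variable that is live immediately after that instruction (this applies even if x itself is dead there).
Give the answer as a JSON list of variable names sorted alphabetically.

Block summaries:
  L0 def {i,j,k} use ∅
  L1 def {g} use ∅
  L2 def {i} use {k}
  L3 def {g} use ∅
  L4 def {g} use {g,j}
  L5 def {j} use ∅
  L6 def {k,s} use {k}
  L7 def {g,j} use {g,k}
  L8 def {k} use ∅
  L9 def {i} use {k}

Backward fixpoint:
  live L0: ∅→{j,k}
  live L1: {j,k}→{j,k}
  live L2: {j,k}→{j,k}
  live L3: {j,k}→{g,j,k}
  live L4: {g,j}→∅
  live L5: {g,k}→{g,k}
  live L6: {g,k}→{g,k}
  live L7: {g,k}→∅
  live L8: ∅→{k}
  live L9: {k}→∅

Conflict graph:
  g — {j,k,s}
  i — {j,k}
  j — {g,i,k}
  k — {g,i,j,s}
  s — {g,k}

N(s) = ["g", "k"]

Answer: ["g", "k"]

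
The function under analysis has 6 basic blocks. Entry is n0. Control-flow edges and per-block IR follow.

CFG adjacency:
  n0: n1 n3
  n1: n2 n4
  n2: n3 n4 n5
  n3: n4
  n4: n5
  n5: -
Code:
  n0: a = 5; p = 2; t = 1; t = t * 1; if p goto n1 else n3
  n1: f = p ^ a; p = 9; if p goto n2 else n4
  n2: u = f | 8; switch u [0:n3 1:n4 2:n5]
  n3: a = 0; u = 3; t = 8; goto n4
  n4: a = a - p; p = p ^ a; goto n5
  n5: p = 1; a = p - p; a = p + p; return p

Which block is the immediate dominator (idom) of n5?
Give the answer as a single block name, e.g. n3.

idom tree: n1←n0 n2←n1 n3←n0 n4←n0 n5←n0
Dom∩ at merges:
  n3: preds {n0,n2}: {n0} ∩ {n0,n1,n2} = {n0}; idom=n0
  n4: preds {n1,n2,n3}: {n0,n1} ∩ {n0,n1,n2} ∩ {n0,n3} = {n0}; idom=n0
  n5: preds {n2,n4}: {n0,n1,n2} ∩ {n0,n4} = {n0}; idom=n0

idom(n5) = n0

Answer: n0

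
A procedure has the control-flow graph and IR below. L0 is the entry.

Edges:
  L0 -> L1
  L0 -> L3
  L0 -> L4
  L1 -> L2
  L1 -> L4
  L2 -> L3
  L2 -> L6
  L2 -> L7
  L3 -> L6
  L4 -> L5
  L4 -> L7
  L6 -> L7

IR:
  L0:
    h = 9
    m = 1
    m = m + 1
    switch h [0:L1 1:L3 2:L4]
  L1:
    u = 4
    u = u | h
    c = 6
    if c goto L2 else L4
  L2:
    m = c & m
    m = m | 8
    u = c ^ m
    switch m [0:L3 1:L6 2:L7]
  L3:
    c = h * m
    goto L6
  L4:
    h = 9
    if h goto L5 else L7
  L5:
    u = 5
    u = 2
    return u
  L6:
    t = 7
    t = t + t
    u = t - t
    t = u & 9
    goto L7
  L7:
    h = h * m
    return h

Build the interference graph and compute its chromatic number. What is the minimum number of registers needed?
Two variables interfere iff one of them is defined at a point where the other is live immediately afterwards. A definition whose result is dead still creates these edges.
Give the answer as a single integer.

Answer: 3

Analysis:
Per-block:
  L0: def={h,m} ue=∅
  L1: def={c,u} ue={h}
  L2: def={m,u} ue={c,m}
  L3: def={c} ue={h,m}
  L4: def={h} ue=∅
  L5: def={u} ue=∅
  L6: def={t,u} ue=∅
  L7: def={h} ue={h,m}

Liveness:
  live L0: ∅→{h,m}
  live L1: {h,m}→{c,h,m}
  live L2: {c,h,m}→{h,m}
  live L3: {h,m}→{h,m}
  live L4: {m}→{h,m}
  live L5: ∅→∅
  live L6: {h,m}→{h,m}
  live L7: {h,m}→∅

Conflict graph:
  c↔{h,m}
  h↔{c,m,t,u}
  m↔{c,h,t,u}
  t↔{h,m}
  u↔{h,m}

Colouring:
  clique {c,h,m} ⇒ need ≥ 3
  3-colouring: R0={h}  R1={m}  R2={c,t,u}
  χ = 3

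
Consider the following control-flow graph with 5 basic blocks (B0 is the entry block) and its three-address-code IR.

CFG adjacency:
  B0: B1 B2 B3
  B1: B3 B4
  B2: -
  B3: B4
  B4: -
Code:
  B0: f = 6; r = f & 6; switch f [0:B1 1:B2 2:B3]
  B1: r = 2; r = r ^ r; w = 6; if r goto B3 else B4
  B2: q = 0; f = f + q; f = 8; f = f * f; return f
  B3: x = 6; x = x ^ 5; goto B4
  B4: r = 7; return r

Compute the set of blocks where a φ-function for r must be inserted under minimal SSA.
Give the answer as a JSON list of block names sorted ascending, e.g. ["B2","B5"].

idom tree: B1←B0 B2←B0 B3←B0 B4←B0
Join-block Dom:
  B3: preds {B0,B1}: {B0} ∩ {B0,B1} = {B0}; idom=B0
  B4: preds {B1,B3}: {B0,B1} ∩ {B0,B3} = {B0}; idom=B0

DF walk-up:
  B3←B0: walk · to B0
  B3←B1: walk B1 to B0
  B4←B1: walk B1 to B0
  B4←B3: walk B3 to B0
  B0 → ∅
  B1 → {B3,B4}
  B2 → ∅
  B3 → {B4}
  B4 → ∅

φ for r: defs {B0,B1,B4}
  DF⁺ = {B3,B4}

Answer: ["B3", "B4"]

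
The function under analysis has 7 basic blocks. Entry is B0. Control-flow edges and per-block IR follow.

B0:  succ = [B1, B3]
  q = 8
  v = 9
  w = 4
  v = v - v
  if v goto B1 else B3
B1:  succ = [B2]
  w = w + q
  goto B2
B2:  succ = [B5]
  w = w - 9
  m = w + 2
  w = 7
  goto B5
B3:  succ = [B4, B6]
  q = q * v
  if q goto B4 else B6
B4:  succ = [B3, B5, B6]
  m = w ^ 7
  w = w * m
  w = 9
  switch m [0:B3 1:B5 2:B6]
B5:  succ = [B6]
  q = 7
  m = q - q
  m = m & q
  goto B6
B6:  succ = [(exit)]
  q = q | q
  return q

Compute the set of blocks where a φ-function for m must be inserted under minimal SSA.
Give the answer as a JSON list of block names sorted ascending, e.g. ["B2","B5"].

Answer: ["B3", "B5", "B6"]

Working:
idom tree: B1←B0 B2←B1 B3←B0 B4←B3 B5←B0 B6←B0
Dom∩ at merges:
  B3: preds {B0,B4}: {B0} ∩ {B0,B3,B4} = {B0}; idom=B0
  B5: preds {B2,B4}: {B0,B1,B2} ∩ {B0,B3,B4} = {B0}; idom=B0
  B6: preds {B3,B4,B5}: {B0,B3} ∩ {B0,B3,B4} ∩ {B0,B5} = {B0}; idom=B0

DF derivation:
  B3←B0: walk · to B0
  B3←B4: walk B4→B3 to B0
  B5←B2: walk B2→B1 to B0
  B5←B4: walk B4→B3 to B0
  B6←B3: walk B3 to B0
  B6←B4: walk B4→B3 to B0
  B6←B5: walk B5 to B0
  B0 → ∅
  B1 → {B5}
  B2 → {B5}
  B3 → {B3,B5,B6}
  B4 → {B3,B5,B6}
  B5 → {B6}
  B6 → ∅

φ for m: defs {B2,B4,B5}
  DF⁺ = {B3,B5,B6}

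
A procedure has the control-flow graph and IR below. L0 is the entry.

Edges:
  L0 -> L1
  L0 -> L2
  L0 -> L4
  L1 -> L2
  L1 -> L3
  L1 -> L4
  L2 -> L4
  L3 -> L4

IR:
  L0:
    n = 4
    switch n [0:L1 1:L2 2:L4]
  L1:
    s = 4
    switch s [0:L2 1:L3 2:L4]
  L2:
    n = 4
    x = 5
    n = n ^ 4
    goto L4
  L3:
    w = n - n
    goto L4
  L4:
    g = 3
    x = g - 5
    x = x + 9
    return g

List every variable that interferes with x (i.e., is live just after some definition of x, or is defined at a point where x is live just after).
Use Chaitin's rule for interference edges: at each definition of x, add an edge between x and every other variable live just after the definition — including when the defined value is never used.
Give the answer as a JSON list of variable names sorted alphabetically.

def/use:
  L0: {n} / ∅
  L1: {s} / ∅
  L2: {n,x} / ∅
  L3: {w} / {n}
  L4: {g,x} / ∅

Backward fixpoint:
  L0 li=∅ lo={n}
  L1 li={n} lo={n}
  L2 li=∅ lo=∅
  L3 li={n} lo=∅
  L4 li=∅ lo=∅

Interfere edges:
  g↔{x}
  n↔{s,x}
  s↔{n}
  w↔∅
  x↔{g,n}

N(x) = ["g", "n"]

Answer: ["g", "n"]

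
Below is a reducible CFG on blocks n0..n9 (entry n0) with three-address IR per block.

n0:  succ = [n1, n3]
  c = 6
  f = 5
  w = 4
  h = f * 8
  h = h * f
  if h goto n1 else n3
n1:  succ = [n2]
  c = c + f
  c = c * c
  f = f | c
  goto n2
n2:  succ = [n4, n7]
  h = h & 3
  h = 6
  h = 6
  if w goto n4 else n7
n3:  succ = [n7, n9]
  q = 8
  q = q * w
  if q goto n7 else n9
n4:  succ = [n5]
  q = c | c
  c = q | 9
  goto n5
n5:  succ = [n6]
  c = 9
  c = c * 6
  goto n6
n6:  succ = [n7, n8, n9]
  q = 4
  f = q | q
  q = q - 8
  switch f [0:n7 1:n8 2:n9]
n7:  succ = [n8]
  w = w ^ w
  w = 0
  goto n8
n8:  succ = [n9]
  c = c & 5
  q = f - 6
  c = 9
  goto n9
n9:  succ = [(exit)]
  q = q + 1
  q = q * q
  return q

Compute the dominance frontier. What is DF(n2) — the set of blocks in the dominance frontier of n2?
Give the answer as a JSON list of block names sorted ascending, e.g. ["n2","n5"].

Answer: ["n7", "n8", "n9"]

Analysis:
idom tree: n1←n0 n2←n1 n3←n0 n4←n2 n5←n4 n6←n5 n7←n0 n8←n0 n9←n0
Dom at joins:
  n7: preds {n2,n3,n6}: {n0,n1,n2} ∩ {n0,n3} ∩ {n0,n1,n2,n4,n5,n6} = {n0}; idom=n0
  n8: preds {n6,n7}: {n0,n1,n2,n4,n5,n6} ∩ {n0,n7} = {n0}; idom=n0
  n9: preds {n3,n6,n8}: {n0,n3} ∩ {n0,n1,n2,n4,n5,n6} ∩ {n0,n8} = {n0}; idom=n0

DF walk-up:
  join n7 pred n2: n2→n1 stop@n0
  join n7 pred n3: n3 stop@n0
  join n7 pred n6: n6→n5→n4→n2→n1 stop@n0
  join n8 pred n6: n6→n5→n4→n2→n1 stop@n0
  join n8 pred n7: n7 stop@n0
  join n9 pred n3: n3 stop@n0
  join n9 pred n6: n6→n5→n4→n2→n1 stop@n0
  join n9 pred n8: n8 stop@n0
  DF(n0)=∅
  DF(n1)={n7,n8,n9}
  DF(n2)={n7,n8,n9}
  DF(n3)={n7,n9}
  DF(n4)={n7,n8,n9}
  DF(n5)={n7,n8,n9}
  DF(n6)={n7,n8,n9}
  DF(n7)={n8}
  DF(n8)={n9}
  DF(n9)=∅

DF(n2) = ["n7", "n8", "n9"]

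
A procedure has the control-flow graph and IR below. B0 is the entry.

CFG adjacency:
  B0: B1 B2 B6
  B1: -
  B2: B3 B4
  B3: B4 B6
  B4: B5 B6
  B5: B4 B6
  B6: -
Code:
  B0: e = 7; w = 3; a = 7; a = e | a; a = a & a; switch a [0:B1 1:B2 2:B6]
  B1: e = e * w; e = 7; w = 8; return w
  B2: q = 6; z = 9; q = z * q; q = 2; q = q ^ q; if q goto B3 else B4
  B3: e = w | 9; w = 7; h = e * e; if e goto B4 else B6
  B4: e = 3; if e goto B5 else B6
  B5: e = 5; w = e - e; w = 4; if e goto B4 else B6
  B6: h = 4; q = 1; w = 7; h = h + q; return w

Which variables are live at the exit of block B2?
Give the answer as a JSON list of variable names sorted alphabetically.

Answer: ["w"]

Derivation:
Block summaries:
  B0 def {a,e,w} use ∅
  B1 def {e,w} use {e,w}
  B2 def {q,z} use ∅
  B3 def {e,h,w} use {w}
  B4 def {e} use ∅
  B5 def {e,w} use ∅
  B6 def {h,q,w} use ∅

Backward fixpoint:
  B0 li=∅ lo={e,w}
  B1 li={e,w} lo=∅
  B2 li={w} lo={w}
  B3 li={w} lo=∅
  B4 li=∅ lo=∅
  B5 li=∅ lo=∅
  B6 li=∅ lo=∅

live-out(B2) = ["w"]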